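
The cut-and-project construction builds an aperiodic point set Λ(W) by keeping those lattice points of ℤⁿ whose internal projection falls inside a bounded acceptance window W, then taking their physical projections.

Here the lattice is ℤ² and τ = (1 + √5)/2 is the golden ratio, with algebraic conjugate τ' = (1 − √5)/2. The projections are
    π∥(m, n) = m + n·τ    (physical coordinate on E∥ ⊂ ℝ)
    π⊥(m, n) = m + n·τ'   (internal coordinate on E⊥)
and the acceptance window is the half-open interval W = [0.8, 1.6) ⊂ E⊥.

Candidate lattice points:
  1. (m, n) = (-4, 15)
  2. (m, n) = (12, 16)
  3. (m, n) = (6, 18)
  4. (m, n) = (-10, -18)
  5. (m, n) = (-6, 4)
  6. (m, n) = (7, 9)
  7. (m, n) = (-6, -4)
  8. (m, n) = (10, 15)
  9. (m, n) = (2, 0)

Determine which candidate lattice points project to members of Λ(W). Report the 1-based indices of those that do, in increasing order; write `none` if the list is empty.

4, 6

Compute τ' = (1−√5)/2 = -0.61803, so π⊥(m,n) = m -0.61803·n.
[1] lift (-4,15): star map gives -13.27051; window check 0.8 ≤ -13.27051 < 1.6 is false → out
[2] lift (12,16): star map gives 2.11146; window check 0.8 ≤ 2.11146 < 1.6 is false → out
[3] lift (6,18): star map gives -5.12461; window check 0.8 ≤ -5.12461 < 1.6 is false → out
[4] lift (-10,-18): star map gives 1.12461; window check 0.8 ≤ 1.12461 < 1.6 is true → IN Λ
[5] lift (-6,4): star map gives -8.47214; window check 0.8 ≤ -8.47214 < 1.6 is false → out
[6] lift (7,9): star map gives 1.43769; window check 0.8 ≤ 1.43769 < 1.6 is true → IN Λ
[7] lift (-6,-4): star map gives -3.52786; window check 0.8 ≤ -3.52786 < 1.6 is false → out
[8] lift (10,15): star map gives 0.72949; window check 0.8 ≤ 0.72949 < 1.6 is false → out
[9] lift (2,0): star map gives 2.00000; window check 0.8 ≤ 2.00000 < 1.6 is false → out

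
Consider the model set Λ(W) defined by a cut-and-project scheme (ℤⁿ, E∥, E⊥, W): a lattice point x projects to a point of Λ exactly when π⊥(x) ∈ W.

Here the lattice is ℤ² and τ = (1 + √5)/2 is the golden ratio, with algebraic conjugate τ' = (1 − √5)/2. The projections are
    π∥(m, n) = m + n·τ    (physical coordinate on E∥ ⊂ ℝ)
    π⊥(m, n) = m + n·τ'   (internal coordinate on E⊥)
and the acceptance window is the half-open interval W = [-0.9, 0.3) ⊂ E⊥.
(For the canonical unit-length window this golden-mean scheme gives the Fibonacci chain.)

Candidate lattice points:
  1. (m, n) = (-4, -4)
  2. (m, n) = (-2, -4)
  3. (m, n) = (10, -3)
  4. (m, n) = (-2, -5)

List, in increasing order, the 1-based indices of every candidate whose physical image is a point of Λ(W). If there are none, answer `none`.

Numerically τ ≈ 1.6180 and τ' = −1/τ ≈ -0.6180.
#1 (-4,-4): internal coord -4 + (-4)·τ' = -1.5279; -1.5279 ∉ [-0.9, 0.3) → out
#2 (-2,-4): internal coord -2 + (-4)·τ' = +0.4721; +0.4721 ∉ [-0.9, 0.3) → out
#3 (10,-3): internal coord 10 + (-3)·τ' = +11.8541; +11.8541 ∉ [-0.9, 0.3) → out
#4 (-2,-5): internal coord -2 + (-5)·τ' = +1.0902; +1.0902 ∉ [-0.9, 0.3) → out

none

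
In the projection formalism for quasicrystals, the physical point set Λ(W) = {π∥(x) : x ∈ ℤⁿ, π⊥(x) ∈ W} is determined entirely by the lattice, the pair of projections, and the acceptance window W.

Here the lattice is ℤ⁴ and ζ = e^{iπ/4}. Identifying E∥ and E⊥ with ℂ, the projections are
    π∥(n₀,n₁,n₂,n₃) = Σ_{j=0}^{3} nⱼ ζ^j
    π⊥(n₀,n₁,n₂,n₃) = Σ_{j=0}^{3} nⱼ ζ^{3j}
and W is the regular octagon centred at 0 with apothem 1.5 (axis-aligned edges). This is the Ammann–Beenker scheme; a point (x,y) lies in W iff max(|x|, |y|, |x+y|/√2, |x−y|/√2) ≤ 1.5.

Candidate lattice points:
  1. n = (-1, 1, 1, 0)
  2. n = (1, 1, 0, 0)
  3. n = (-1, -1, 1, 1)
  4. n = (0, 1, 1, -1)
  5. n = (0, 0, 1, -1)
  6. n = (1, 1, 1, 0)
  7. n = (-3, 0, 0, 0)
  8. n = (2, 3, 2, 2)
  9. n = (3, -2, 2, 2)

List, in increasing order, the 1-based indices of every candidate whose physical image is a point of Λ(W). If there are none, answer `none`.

π⊥(n) = n₀ + n₁ζ³ + n₂ζ⁶ + n₃ζ⁹ where ζ = e^{iπ/4}.
candidate 1: n = (-1, 1, 1, 0) → π⊥ ≈ (-1.70711, -0.29289); max(|x|,|y|,|x±y|/√2) = 1.70711 > 1.5 ⇒ ∉ W
candidate 2: n = (1, 1, 0, 0) → π⊥ ≈ (+0.29289, +0.70711); max(|x|,|y|,|x±y|/√2) = 0.70711 ≤ 1.5 ⇒ ∈ W
candidate 3: n = (-1, -1, 1, 1) → π⊥ ≈ (+0.41421, -1.00000); max(|x|,|y|,|x±y|/√2) = 1.00000 ≤ 1.5 ⇒ ∈ W
candidate 4: n = (0, 1, 1, -1) → π⊥ ≈ (-1.41421, -1.00000); max(|x|,|y|,|x±y|/√2) = 1.70711 > 1.5 ⇒ ∉ W
candidate 5: n = (0, 0, 1, -1) → π⊥ ≈ (-0.70711, -1.70711); max(|x|,|y|,|x±y|/√2) = 1.70711 > 1.5 ⇒ ∉ W
candidate 6: n = (1, 1, 1, 0) → π⊥ ≈ (+0.29289, -0.29289); max(|x|,|y|,|x±y|/√2) = 0.41421 ≤ 1.5 ⇒ ∈ W
candidate 7: n = (-3, 0, 0, 0) → π⊥ ≈ (-3.00000, +0.00000); max(|x|,|y|,|x±y|/√2) = 3.00000 > 1.5 ⇒ ∉ W
candidate 8: n = (2, 3, 2, 2) → π⊥ ≈ (+1.29289, +1.53553); max(|x|,|y|,|x±y|/√2) = 2.00000 > 1.5 ⇒ ∉ W
candidate 9: n = (3, -2, 2, 2) → π⊥ ≈ (+5.82843, -2.00000); max(|x|,|y|,|x±y|/√2) = 5.82843 > 1.5 ⇒ ∉ W

2, 3, 6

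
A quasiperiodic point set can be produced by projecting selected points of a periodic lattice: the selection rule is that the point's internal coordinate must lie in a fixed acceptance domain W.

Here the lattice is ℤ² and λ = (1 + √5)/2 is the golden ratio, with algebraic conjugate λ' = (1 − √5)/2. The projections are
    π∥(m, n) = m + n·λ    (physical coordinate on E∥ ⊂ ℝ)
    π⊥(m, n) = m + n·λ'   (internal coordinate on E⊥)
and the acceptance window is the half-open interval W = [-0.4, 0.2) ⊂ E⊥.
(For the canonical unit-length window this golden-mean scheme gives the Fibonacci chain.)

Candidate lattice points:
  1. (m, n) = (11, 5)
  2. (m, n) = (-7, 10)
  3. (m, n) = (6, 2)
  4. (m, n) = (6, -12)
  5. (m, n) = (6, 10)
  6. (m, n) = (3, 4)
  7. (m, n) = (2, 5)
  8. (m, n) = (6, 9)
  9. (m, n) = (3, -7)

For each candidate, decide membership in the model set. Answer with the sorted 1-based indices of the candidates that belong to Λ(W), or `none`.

5

Compute λ' = (1−√5)/2 = -0.61803, so π⊥(m,n) = m -0.61803·n.
#1 (11,5): internal coord 11 + (5)·λ' = +7.90983; +7.90983 ∉ [-0.4, 0.2) → out
#2 (-7,10): internal coord -7 + (10)·λ' = -13.18034; -13.18034 ∉ [-0.4, 0.2) → out
#3 (6,2): internal coord 6 + (2)·λ' = +4.76393; +4.76393 ∉ [-0.4, 0.2) → out
#4 (6,-12): internal coord 6 + (-12)·λ' = +13.41641; +13.41641 ∉ [-0.4, 0.2) → out
#5 (6,10): internal coord 6 + (10)·λ' = -0.18034; -0.18034 ∈ [-0.4, 0.2) → IN Λ
#6 (3,4): internal coord 3 + (4)·λ' = +0.52786; +0.52786 ∉ [-0.4, 0.2) → out
#7 (2,5): internal coord 2 + (5)·λ' = -1.09017; -1.09017 ∉ [-0.4, 0.2) → out
#8 (6,9): internal coord 6 + (9)·λ' = +0.43769; +0.43769 ∉ [-0.4, 0.2) → out
#9 (3,-7): internal coord 3 + (-7)·λ' = +7.32624; +7.32624 ∉ [-0.4, 0.2) → out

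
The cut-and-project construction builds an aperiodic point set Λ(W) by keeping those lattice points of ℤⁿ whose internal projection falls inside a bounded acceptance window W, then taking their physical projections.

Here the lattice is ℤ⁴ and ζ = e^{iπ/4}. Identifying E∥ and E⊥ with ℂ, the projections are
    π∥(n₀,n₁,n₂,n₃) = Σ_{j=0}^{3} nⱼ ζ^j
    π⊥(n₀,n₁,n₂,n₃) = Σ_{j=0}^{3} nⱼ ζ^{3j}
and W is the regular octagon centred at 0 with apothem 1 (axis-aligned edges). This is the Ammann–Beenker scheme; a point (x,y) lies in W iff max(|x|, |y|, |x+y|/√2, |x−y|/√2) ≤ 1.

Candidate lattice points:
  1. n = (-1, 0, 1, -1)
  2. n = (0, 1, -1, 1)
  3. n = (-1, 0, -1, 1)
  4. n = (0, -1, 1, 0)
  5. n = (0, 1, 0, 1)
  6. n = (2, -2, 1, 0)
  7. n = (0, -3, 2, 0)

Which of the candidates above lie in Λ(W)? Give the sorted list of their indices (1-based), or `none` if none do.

π⊥(n) = n₀ + n₁ζ³ + n₂ζ⁶ + n₃ζ⁹ where ζ = e^{iπ/4}.
candidate 1: n = (-1, 0, 1, -1) → π⊥ ≈ (-1.70711, -1.70711); max(|x|,|y|,|x±y|/√2) = 2.41421 > 1 ⇒ ∉ W
candidate 2: n = (0, 1, -1, 1) → π⊥ ≈ (+0.00000, +2.41421); max(|x|,|y|,|x±y|/√2) = 2.41421 > 1 ⇒ ∉ W
candidate 3: n = (-1, 0, -1, 1) → π⊥ ≈ (-0.29289, +1.70711); max(|x|,|y|,|x±y|/√2) = 1.70711 > 1 ⇒ ∉ W
candidate 4: n = (0, -1, 1, 0) → π⊥ ≈ (+0.70711, -1.70711); max(|x|,|y|,|x±y|/√2) = 1.70711 > 1 ⇒ ∉ W
candidate 5: n = (0, 1, 0, 1) → π⊥ ≈ (+0.00000, +1.41421); max(|x|,|y|,|x±y|/√2) = 1.41421 > 1 ⇒ ∉ W
candidate 6: n = (2, -2, 1, 0) → π⊥ ≈ (+3.41421, -2.41421); max(|x|,|y|,|x±y|/√2) = 4.12132 > 1 ⇒ ∉ W
candidate 7: n = (0, -3, 2, 0) → π⊥ ≈ (+2.12132, -4.12132); max(|x|,|y|,|x±y|/√2) = 4.41421 > 1 ⇒ ∉ W

none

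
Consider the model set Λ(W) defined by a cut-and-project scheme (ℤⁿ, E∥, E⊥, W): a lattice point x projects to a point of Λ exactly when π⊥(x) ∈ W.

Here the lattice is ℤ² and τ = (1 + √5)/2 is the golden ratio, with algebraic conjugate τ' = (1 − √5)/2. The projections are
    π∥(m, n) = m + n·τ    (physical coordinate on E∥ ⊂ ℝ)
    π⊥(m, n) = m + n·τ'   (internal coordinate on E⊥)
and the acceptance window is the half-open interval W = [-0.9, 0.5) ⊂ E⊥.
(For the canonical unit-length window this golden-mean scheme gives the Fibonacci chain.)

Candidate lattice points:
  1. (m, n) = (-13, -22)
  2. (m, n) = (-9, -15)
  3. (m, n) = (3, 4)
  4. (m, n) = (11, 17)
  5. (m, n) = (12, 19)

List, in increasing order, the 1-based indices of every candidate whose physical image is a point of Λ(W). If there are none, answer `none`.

2, 4, 5

τ' = (1−√5)/2 ≈ -0.618034.
[1] lift (-13,-22): star map gives 0.596748; window check -0.9 ≤ 0.596748 < 0.5 is false → out
[2] lift (-9,-15): star map gives 0.270510; window check -0.9 ≤ 0.270510 < 0.5 is true → IN Λ
[3] lift (3,4): star map gives 0.527864; window check -0.9 ≤ 0.527864 < 0.5 is false → out
[4] lift (11,17): star map gives 0.493422; window check -0.9 ≤ 0.493422 < 0.5 is true → IN Λ
[5] lift (12,19): star map gives 0.257354; window check -0.9 ≤ 0.257354 < 0.5 is true → IN Λ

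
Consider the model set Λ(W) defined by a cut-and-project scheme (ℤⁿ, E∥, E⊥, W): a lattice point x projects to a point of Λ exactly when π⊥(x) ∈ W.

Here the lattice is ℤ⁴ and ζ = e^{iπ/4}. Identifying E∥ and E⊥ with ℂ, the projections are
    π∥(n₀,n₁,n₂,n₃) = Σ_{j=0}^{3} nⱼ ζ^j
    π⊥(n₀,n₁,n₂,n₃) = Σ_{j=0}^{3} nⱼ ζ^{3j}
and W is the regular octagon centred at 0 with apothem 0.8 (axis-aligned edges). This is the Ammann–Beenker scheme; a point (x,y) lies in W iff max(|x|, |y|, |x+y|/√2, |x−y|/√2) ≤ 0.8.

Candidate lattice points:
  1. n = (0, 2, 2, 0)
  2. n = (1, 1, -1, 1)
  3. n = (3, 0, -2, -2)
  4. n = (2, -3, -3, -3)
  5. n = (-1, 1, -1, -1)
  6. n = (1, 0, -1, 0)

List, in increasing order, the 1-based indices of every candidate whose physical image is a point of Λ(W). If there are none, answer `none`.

With ζ = e^{iπ/4} the internal vectors are ζ^0,ζ^3,ζ^6,ζ^9.
candidate 1: n = (0, 2, 2, 0) → π⊥ ≈ (-1.4142, -0.5858); max(|x|,|y|,|x±y|/√2) = 1.4142 > 0.8 ⇒ ∉ W
candidate 2: n = (1, 1, -1, 1) → π⊥ ≈ (+1.0000, +2.4142); max(|x|,|y|,|x±y|/√2) = 2.4142 > 0.8 ⇒ ∉ W
candidate 3: n = (3, 0, -2, -2) → π⊥ ≈ (+1.5858, +0.5858); max(|x|,|y|,|x±y|/√2) = 1.5858 > 0.8 ⇒ ∉ W
candidate 4: n = (2, -3, -3, -3) → π⊥ ≈ (+2.0000, -1.2426); max(|x|,|y|,|x±y|/√2) = 2.2929 > 0.8 ⇒ ∉ W
candidate 5: n = (-1, 1, -1, -1) → π⊥ ≈ (-2.4142, +1.0000); max(|x|,|y|,|x±y|/√2) = 2.4142 > 0.8 ⇒ ∉ W
candidate 6: n = (1, 0, -1, 0) → π⊥ ≈ (+1.0000, +1.0000); max(|x|,|y|,|x±y|/√2) = 1.4142 > 0.8 ⇒ ∉ W

none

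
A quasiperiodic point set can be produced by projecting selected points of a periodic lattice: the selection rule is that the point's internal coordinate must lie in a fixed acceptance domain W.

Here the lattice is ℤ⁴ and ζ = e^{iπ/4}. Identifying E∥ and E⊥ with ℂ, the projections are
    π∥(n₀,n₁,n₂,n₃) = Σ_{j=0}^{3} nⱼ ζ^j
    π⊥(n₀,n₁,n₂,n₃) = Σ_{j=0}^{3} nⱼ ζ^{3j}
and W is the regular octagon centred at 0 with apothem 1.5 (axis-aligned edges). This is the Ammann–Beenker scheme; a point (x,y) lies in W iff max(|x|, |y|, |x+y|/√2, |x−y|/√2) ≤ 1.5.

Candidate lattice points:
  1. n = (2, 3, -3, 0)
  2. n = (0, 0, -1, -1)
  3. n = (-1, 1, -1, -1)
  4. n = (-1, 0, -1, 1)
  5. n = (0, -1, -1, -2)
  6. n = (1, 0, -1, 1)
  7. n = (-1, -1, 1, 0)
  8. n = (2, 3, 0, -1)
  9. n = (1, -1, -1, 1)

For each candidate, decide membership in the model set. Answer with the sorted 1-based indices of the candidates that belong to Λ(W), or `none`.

With ζ = e^{iπ/4} the internal vectors are ζ^0,ζ^3,ζ^6,ζ^9.
candidate 1: n = (2, 3, -3, 0) → π⊥ ≈ (-0.12132, +5.12132); max(|x|,|y|,|x±y|/√2) = 5.12132 > 1.5 ⇒ ∉ W
candidate 2: n = (0, 0, -1, -1) → π⊥ ≈ (-0.70711, +0.29289); max(|x|,|y|,|x±y|/√2) = 0.70711 ≤ 1.5 ⇒ ∈ W
candidate 3: n = (-1, 1, -1, -1) → π⊥ ≈ (-2.41421, +1.00000); max(|x|,|y|,|x±y|/√2) = 2.41421 > 1.5 ⇒ ∉ W
candidate 4: n = (-1, 0, -1, 1) → π⊥ ≈ (-0.29289, +1.70711); max(|x|,|y|,|x±y|/√2) = 1.70711 > 1.5 ⇒ ∉ W
candidate 5: n = (0, -1, -1, -2) → π⊥ ≈ (-0.70711, -1.12132); max(|x|,|y|,|x±y|/√2) = 1.29289 ≤ 1.5 ⇒ ∈ W
candidate 6: n = (1, 0, -1, 1) → π⊥ ≈ (+1.70711, +1.70711); max(|x|,|y|,|x±y|/√2) = 2.41421 > 1.5 ⇒ ∉ W
candidate 7: n = (-1, -1, 1, 0) → π⊥ ≈ (-0.29289, -1.70711); max(|x|,|y|,|x±y|/√2) = 1.70711 > 1.5 ⇒ ∉ W
candidate 8: n = (2, 3, 0, -1) → π⊥ ≈ (-0.82843, +1.41421); max(|x|,|y|,|x±y|/√2) = 1.58579 > 1.5 ⇒ ∉ W
candidate 9: n = (1, -1, -1, 1) → π⊥ ≈ (+2.41421, +1.00000); max(|x|,|y|,|x±y|/√2) = 2.41421 > 1.5 ⇒ ∉ W

2, 5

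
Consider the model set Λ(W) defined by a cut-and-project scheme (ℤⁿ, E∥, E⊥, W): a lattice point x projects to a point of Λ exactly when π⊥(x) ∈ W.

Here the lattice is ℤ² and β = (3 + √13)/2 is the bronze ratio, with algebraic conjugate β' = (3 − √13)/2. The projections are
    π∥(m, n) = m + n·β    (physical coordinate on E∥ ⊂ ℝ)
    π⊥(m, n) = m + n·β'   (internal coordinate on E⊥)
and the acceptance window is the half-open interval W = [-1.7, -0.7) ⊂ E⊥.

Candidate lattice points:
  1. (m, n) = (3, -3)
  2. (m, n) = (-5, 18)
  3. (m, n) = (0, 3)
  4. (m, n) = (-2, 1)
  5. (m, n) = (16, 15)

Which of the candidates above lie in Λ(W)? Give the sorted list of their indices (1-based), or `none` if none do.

3

Numerically β ≈ 3.302776 and β' = −1/β ≈ -0.302776.
candidate 1: (m,n)=(3,-3) → π∥ = 3-3·β ≈ -6.908327, π⊥ = 3-3·β' ≈ 3.908327 ∉ [-1.7, -0.7) ⇒ out
candidate 2: (m,n)=(-5,18) → π∥ = -5+18·β ≈ 54.449961, π⊥ = -5+18·β' ≈ -10.449961 ∉ [-1.7, -0.7) ⇒ out
candidate 3: (m,n)=(0,3) → π∥ = 0+3·β ≈ 9.908327, π⊥ = 0+3·β' ≈ -0.908327 ∈ [-1.7, -0.7) ⇒ IN Λ
candidate 4: (m,n)=(-2,1) → π∥ = -2+1·β ≈ 1.302776, π⊥ = -2+1·β' ≈ -2.302776 ∉ [-1.7, -0.7) ⇒ out
candidate 5: (m,n)=(16,15) → π∥ = 16+15·β ≈ 65.541635, π⊥ = 16+15·β' ≈ 11.458365 ∉ [-1.7, -0.7) ⇒ out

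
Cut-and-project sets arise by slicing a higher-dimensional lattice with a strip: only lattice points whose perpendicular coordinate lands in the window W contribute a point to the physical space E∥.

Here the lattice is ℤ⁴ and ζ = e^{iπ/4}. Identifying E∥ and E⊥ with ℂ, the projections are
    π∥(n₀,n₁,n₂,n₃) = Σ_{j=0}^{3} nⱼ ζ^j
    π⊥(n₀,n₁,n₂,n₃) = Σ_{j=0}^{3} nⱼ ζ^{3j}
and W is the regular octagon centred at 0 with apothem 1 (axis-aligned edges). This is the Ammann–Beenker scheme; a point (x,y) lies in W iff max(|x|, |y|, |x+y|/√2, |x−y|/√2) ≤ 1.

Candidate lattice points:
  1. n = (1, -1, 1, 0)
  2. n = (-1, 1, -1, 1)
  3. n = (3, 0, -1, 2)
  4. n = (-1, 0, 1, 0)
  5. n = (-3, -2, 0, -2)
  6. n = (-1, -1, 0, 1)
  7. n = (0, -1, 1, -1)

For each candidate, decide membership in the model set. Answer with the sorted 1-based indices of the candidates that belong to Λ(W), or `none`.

6

With ζ = e^{iπ/4} the internal vectors are ζ^0,ζ^3,ζ^6,ζ^9.
#1 (1, -1, 1, 0): internal (1.70711, -1.70711); octagon support 2.41421 vs apothem 1 → ∉ W
#2 (-1, 1, -1, 1): internal (-1.00000, 2.41421); octagon support 2.41421 vs apothem 1 → ∉ W
#3 (3, 0, -1, 2): internal (4.41421, 2.41421); octagon support 4.82843 vs apothem 1 → ∉ W
#4 (-1, 0, 1, 0): internal (-1.00000, -1.00000); octagon support 1.41421 vs apothem 1 → ∉ W
#5 (-3, -2, 0, -2): internal (-3.00000, -2.82843); octagon support 4.12132 vs apothem 1 → ∉ W
#6 (-1, -1, 0, 1): internal (0.41421, 0.00000); octagon support 0.41421 vs apothem 1 → ∈ W
#7 (0, -1, 1, -1): internal (0.00000, -2.41421); octagon support 2.41421 vs apothem 1 → ∉ W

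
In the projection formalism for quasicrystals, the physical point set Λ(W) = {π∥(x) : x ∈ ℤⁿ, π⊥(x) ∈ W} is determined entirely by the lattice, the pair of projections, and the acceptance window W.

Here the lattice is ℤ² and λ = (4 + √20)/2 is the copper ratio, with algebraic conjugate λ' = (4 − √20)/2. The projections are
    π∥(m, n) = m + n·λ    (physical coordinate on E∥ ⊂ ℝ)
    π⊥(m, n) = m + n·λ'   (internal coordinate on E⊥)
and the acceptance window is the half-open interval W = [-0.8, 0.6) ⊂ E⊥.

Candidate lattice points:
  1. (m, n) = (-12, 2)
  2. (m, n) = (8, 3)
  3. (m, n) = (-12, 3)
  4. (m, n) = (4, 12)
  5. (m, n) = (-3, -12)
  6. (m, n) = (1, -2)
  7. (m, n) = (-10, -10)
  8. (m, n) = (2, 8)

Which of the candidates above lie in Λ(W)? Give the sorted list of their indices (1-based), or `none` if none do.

Compute λ' = (4−√20)/2 = -0.23607, so π⊥(m,n) = m -0.23607·n.
[1] lift (-12,2): star map gives -12.47214; window check -0.8 ≤ -12.47214 < 0.6 is false → out
[2] lift (8,3): star map gives 7.29180; window check -0.8 ≤ 7.29180 < 0.6 is false → out
[3] lift (-12,3): star map gives -12.70820; window check -0.8 ≤ -12.70820 < 0.6 is false → out
[4] lift (4,12): star map gives 1.16718; window check -0.8 ≤ 1.16718 < 0.6 is false → out
[5] lift (-3,-12): star map gives -0.16718; window check -0.8 ≤ -0.16718 < 0.6 is true → IN Λ
[6] lift (1,-2): star map gives 1.47214; window check -0.8 ≤ 1.47214 < 0.6 is false → out
[7] lift (-10,-10): star map gives -7.63932; window check -0.8 ≤ -7.63932 < 0.6 is false → out
[8] lift (2,8): star map gives 0.11146; window check -0.8 ≤ 0.11146 < 0.6 is true → IN Λ

5, 8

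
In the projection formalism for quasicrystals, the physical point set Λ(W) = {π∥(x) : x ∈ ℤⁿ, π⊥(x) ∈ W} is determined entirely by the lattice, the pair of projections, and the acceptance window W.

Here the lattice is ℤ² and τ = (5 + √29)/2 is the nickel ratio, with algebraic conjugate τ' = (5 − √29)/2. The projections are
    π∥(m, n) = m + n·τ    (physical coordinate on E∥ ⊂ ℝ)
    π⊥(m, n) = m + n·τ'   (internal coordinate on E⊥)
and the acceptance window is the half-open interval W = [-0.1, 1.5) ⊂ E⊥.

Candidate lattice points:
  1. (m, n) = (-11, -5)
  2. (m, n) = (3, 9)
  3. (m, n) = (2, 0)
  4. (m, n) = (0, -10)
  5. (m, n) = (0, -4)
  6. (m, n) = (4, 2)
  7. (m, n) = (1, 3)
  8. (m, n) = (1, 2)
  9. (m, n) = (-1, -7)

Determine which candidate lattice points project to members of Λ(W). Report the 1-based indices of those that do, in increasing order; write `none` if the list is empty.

2, 5, 7, 8, 9

Compute τ' = (5−√29)/2 = -0.19258, so π⊥(m,n) = m -0.19258·n.
#1 (-11,-5): internal coord -11 + (-5)·τ' = -10.03709; -10.03709 ∉ [-0.1, 1.5) → out
#2 (3,9): internal coord 3 + (9)·τ' = +1.26676; +1.26676 ∈ [-0.1, 1.5) → IN Λ
#3 (2,0): internal coord 2 + (0)·τ' = +2.00000; +2.00000 ∉ [-0.1, 1.5) → out
#4 (0,-10): internal coord 0 + (-10)·τ' = +1.92582; +1.92582 ∉ [-0.1, 1.5) → out
#5 (0,-4): internal coord 0 + (-4)·τ' = +0.77033; +0.77033 ∈ [-0.1, 1.5) → IN Λ
#6 (4,2): internal coord 4 + (2)·τ' = +3.61484; +3.61484 ∉ [-0.1, 1.5) → out
#7 (1,3): internal coord 1 + (3)·τ' = +0.42225; +0.42225 ∈ [-0.1, 1.5) → IN Λ
#8 (1,2): internal coord 1 + (2)·τ' = +0.61484; +0.61484 ∈ [-0.1, 1.5) → IN Λ
#9 (-1,-7): internal coord -1 + (-7)·τ' = +0.34808; +0.34808 ∈ [-0.1, 1.5) → IN Λ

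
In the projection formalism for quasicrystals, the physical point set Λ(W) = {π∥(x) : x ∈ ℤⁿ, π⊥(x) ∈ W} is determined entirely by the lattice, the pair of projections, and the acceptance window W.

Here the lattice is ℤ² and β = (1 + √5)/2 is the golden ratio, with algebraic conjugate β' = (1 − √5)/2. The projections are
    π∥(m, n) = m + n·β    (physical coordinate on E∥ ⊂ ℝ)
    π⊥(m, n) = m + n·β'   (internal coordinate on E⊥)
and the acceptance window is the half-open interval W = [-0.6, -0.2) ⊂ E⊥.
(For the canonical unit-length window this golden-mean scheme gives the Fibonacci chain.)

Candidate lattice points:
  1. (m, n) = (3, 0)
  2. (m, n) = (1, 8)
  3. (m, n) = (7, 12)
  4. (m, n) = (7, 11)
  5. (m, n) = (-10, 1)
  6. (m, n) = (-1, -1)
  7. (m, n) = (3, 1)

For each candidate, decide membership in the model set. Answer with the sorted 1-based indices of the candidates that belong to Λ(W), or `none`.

β' = (1−√5)/2 ≈ -0.61803.
#1 (3,0): internal coord 3 + (0)·β' = +3.00000; +3.00000 ∉ [-0.6, -0.2) → out
#2 (1,8): internal coord 1 + (8)·β' = -3.94427; -3.94427 ∉ [-0.6, -0.2) → out
#3 (7,12): internal coord 7 + (12)·β' = -0.41641; -0.41641 ∈ [-0.6, -0.2) → IN Λ
#4 (7,11): internal coord 7 + (11)·β' = +0.20163; +0.20163 ∉ [-0.6, -0.2) → out
#5 (-10,1): internal coord -10 + (1)·β' = -10.61803; -10.61803 ∉ [-0.6, -0.2) → out
#6 (-1,-1): internal coord -1 + (-1)·β' = -0.38197; -0.38197 ∈ [-0.6, -0.2) → IN Λ
#7 (3,1): internal coord 3 + (1)·β' = +2.38197; +2.38197 ∉ [-0.6, -0.2) → out

3, 6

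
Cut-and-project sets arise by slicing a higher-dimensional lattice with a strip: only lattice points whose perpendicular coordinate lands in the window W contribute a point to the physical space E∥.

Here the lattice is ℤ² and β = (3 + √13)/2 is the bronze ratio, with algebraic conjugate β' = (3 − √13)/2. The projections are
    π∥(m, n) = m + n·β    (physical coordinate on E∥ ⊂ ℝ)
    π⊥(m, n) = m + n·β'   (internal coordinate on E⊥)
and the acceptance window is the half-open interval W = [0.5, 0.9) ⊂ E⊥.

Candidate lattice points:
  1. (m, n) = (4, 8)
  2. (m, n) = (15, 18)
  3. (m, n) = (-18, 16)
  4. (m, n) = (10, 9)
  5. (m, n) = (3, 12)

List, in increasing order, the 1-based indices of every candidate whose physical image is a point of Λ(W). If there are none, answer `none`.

Numerically β ≈ 3.3028 and β' = −1/β ≈ -0.3028.
#1 (4,8): internal coord 4 + (8)·β' = +1.5778; +1.5778 ∉ [0.5, 0.9) → out
#2 (15,18): internal coord 15 + (18)·β' = +9.5500; +9.5500 ∉ [0.5, 0.9) → out
#3 (-18,16): internal coord -18 + (16)·β' = -22.8444; -22.8444 ∉ [0.5, 0.9) → out
#4 (10,9): internal coord 10 + (9)·β' = +7.2750; +7.2750 ∉ [0.5, 0.9) → out
#5 (3,12): internal coord 3 + (12)·β' = -0.6333; -0.6333 ∉ [0.5, 0.9) → out

none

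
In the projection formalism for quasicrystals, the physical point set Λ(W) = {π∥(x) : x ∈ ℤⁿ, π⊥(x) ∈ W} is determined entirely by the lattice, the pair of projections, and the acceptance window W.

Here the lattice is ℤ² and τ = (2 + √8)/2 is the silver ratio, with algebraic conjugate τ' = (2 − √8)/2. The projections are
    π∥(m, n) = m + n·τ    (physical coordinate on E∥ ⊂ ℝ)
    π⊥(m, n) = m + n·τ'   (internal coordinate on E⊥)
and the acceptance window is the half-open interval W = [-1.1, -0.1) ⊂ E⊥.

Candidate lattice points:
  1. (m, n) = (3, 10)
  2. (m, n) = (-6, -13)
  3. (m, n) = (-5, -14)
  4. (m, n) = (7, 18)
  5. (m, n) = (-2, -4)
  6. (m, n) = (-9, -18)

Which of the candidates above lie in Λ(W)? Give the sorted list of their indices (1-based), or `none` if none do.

2, 4, 5

Compute τ' = (2−√8)/2 = -0.4142, so π⊥(m,n) = m -0.4142·n.
candidate 1: (m,n)=(3,10) → π∥ = 3+10·τ ≈ 27.1421, π⊥ = 3+10·τ' ≈ -1.1421 ∉ [-1.1, -0.1) ⇒ out
candidate 2: (m,n)=(-6,-13) → π∥ = -6-13·τ ≈ -37.3848, π⊥ = -6-13·τ' ≈ -0.6152 ∈ [-1.1, -0.1) ⇒ IN Λ
candidate 3: (m,n)=(-5,-14) → π∥ = -5-14·τ ≈ -38.7990, π⊥ = -5-14·τ' ≈ 0.7990 ∉ [-1.1, -0.1) ⇒ out
candidate 4: (m,n)=(7,18) → π∥ = 7+18·τ ≈ 50.4558, π⊥ = 7+18·τ' ≈ -0.4558 ∈ [-1.1, -0.1) ⇒ IN Λ
candidate 5: (m,n)=(-2,-4) → π∥ = -2-4·τ ≈ -11.6569, π⊥ = -2-4·τ' ≈ -0.3431 ∈ [-1.1, -0.1) ⇒ IN Λ
candidate 6: (m,n)=(-9,-18) → π∥ = -9-18·τ ≈ -52.4558, π⊥ = -9-18·τ' ≈ -1.5442 ∉ [-1.1, -0.1) ⇒ out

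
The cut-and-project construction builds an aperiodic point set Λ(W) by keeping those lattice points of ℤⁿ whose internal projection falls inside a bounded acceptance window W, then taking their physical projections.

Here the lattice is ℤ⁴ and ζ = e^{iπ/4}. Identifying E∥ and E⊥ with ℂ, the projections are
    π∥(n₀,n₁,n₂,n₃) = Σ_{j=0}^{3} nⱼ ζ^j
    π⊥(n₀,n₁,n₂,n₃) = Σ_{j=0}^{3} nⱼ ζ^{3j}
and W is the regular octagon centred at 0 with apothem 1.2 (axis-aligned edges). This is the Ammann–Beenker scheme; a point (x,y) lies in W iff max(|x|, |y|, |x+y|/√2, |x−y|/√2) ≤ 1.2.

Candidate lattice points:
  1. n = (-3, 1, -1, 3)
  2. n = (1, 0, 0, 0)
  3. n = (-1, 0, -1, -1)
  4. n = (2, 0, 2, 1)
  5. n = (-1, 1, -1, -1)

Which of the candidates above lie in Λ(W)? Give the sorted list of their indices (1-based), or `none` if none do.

2

Internal map: ζ^{3j} for j=0..3 gives (1,0), (−√2/2,√2/2), (0,−1), (√2/2,√2/2).
#1 (-3, 1, -1, 3): internal (-1.58579, 3.82843); octagon support 3.82843 vs apothem 1.2 → ∉ W
#2 (1, 0, 0, 0): internal (1.00000, 0.00000); octagon support 1.00000 vs apothem 1.2 → ∈ W
#3 (-1, 0, -1, -1): internal (-1.70711, 0.29289); octagon support 1.70711 vs apothem 1.2 → ∉ W
#4 (2, 0, 2, 1): internal (2.70711, -1.29289); octagon support 2.82843 vs apothem 1.2 → ∉ W
#5 (-1, 1, -1, -1): internal (-2.41421, 1.00000); octagon support 2.41421 vs apothem 1.2 → ∉ W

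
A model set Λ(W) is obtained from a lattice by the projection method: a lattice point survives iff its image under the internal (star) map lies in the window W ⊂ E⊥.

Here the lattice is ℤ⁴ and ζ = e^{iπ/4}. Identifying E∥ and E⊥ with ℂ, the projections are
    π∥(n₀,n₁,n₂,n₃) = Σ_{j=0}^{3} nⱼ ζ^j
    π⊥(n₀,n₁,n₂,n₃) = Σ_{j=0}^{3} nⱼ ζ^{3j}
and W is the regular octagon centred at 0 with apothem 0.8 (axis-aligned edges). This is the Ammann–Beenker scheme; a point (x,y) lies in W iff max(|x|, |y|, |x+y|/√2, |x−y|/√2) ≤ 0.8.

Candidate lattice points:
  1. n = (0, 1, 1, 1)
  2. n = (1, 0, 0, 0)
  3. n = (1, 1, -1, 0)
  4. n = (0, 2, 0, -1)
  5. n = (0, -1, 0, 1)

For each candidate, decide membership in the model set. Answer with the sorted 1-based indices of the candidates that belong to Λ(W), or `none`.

Internal map: ζ^{3j} for j=0..3 gives (1,0), (−√2/2,√2/2), (0,−1), (√2/2,√2/2).
candidate 1: n = (0, 1, 1, 1) → π⊥ ≈ (+0.00000, +0.41421); max(|x|,|y|,|x±y|/√2) = 0.41421 ≤ 0.8 ⇒ ∈ W
candidate 2: n = (1, 0, 0, 0) → π⊥ ≈ (+1.00000, +0.00000); max(|x|,|y|,|x±y|/√2) = 1.00000 > 0.8 ⇒ ∉ W
candidate 3: n = (1, 1, -1, 0) → π⊥ ≈ (+0.29289, +1.70711); max(|x|,|y|,|x±y|/√2) = 1.70711 > 0.8 ⇒ ∉ W
candidate 4: n = (0, 2, 0, -1) → π⊥ ≈ (-2.12132, +0.70711); max(|x|,|y|,|x±y|/√2) = 2.12132 > 0.8 ⇒ ∉ W
candidate 5: n = (0, -1, 0, 1) → π⊥ ≈ (+1.41421, +0.00000); max(|x|,|y|,|x±y|/√2) = 1.41421 > 0.8 ⇒ ∉ W

1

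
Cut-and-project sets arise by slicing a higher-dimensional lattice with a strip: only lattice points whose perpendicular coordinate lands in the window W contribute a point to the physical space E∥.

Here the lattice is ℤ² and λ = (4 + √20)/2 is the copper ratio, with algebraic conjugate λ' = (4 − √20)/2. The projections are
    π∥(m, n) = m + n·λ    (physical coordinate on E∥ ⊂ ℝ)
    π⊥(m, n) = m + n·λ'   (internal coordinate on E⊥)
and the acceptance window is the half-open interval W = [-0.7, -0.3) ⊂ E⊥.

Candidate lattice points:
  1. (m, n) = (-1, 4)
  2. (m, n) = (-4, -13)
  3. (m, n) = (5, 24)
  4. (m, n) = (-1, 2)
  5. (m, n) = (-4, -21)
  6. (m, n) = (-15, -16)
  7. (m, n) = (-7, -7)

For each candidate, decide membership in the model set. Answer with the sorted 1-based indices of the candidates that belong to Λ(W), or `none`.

3

Compute λ' = (4−√20)/2 = -0.23607, so π⊥(m,n) = m -0.23607·n.
[1] lift (-1,4): star map gives -1.94427; window check -0.7 ≤ -1.94427 < -0.3 is false → out
[2] lift (-4,-13): star map gives -0.93112; window check -0.7 ≤ -0.93112 < -0.3 is false → out
[3] lift (5,24): star map gives -0.66563; window check -0.7 ≤ -0.66563 < -0.3 is true → IN Λ
[4] lift (-1,2): star map gives -1.47214; window check -0.7 ≤ -1.47214 < -0.3 is false → out
[5] lift (-4,-21): star map gives 0.95743; window check -0.7 ≤ 0.95743 < -0.3 is false → out
[6] lift (-15,-16): star map gives -11.22291; window check -0.7 ≤ -11.22291 < -0.3 is false → out
[7] lift (-7,-7): star map gives -5.34752; window check -0.7 ≤ -5.34752 < -0.3 is false → out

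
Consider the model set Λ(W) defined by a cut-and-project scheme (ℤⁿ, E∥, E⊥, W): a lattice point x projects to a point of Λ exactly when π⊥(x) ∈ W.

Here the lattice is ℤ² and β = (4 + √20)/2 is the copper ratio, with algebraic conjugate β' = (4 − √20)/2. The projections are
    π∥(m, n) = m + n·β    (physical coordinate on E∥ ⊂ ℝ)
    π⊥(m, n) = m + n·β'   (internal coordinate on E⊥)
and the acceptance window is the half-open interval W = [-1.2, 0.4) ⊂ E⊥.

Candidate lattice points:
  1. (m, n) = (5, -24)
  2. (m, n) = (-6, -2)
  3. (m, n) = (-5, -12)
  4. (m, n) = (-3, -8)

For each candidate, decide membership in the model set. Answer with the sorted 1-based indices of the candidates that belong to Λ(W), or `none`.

Numerically β ≈ 4.2361 and β' = −1/β ≈ -0.2361.
candidate 1: (m,n)=(5,-24) → π∥ = 5-24·β ≈ -96.6656, π⊥ = 5-24·β' ≈ 10.6656 ∉ [-1.2, 0.4) ⇒ out
candidate 2: (m,n)=(-6,-2) → π∥ = -6-2·β ≈ -14.4721, π⊥ = -6-2·β' ≈ -5.5279 ∉ [-1.2, 0.4) ⇒ out
candidate 3: (m,n)=(-5,-12) → π∥ = -5-12·β ≈ -55.8328, π⊥ = -5-12·β' ≈ -2.1672 ∉ [-1.2, 0.4) ⇒ out
candidate 4: (m,n)=(-3,-8) → π∥ = -3-8·β ≈ -36.8885, π⊥ = -3-8·β' ≈ -1.1115 ∈ [-1.2, 0.4) ⇒ IN Λ

4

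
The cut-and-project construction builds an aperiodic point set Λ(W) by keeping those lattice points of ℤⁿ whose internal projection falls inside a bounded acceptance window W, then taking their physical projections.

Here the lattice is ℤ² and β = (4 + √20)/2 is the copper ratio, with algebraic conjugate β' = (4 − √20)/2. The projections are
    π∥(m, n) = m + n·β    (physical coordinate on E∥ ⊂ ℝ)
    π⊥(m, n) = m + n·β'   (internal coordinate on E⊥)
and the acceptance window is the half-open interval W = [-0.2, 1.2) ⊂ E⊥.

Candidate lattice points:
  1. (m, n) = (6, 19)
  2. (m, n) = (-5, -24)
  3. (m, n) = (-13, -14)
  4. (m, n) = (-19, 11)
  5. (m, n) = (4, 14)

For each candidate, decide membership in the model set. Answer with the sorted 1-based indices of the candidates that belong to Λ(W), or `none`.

2, 5

Compute β' = (4−√20)/2 = -0.2361, so π⊥(m,n) = m -0.2361·n.
[1] lift (6,19): star map gives 1.5147; window check -0.2 ≤ 1.5147 < 1.2 is false → out
[2] lift (-5,-24): star map gives 0.6656; window check -0.2 ≤ 0.6656 < 1.2 is true → IN Λ
[3] lift (-13,-14): star map gives -9.6950; window check -0.2 ≤ -9.6950 < 1.2 is false → out
[4] lift (-19,11): star map gives -21.5967; window check -0.2 ≤ -21.5967 < 1.2 is false → out
[5] lift (4,14): star map gives 0.6950; window check -0.2 ≤ 0.6950 < 1.2 is true → IN Λ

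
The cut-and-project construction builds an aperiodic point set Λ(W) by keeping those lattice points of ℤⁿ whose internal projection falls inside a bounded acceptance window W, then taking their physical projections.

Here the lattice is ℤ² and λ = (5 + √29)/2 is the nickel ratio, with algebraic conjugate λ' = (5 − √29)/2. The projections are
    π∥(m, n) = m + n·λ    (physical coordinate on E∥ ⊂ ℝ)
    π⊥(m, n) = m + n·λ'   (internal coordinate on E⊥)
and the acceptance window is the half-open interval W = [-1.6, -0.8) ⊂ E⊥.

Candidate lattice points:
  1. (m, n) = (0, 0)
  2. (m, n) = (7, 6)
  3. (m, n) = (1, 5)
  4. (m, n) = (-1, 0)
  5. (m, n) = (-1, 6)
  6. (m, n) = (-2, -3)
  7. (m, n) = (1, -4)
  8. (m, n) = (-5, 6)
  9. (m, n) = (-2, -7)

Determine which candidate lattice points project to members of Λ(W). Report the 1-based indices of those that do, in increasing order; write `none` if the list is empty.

4, 6

Compute λ' = (5−√29)/2 = -0.19258, so π⊥(m,n) = m -0.19258·n.
candidate 1: (m,n)=(0,0) → π∥ = 0+0·λ ≈ 0.00000, π⊥ = 0+0·λ' ≈ 0.00000 ∉ [-1.6, -0.8) ⇒ out
candidate 2: (m,n)=(7,6) → π∥ = 7+6·λ ≈ 38.15549, π⊥ = 7+6·λ' ≈ 5.84451 ∉ [-1.6, -0.8) ⇒ out
candidate 3: (m,n)=(1,5) → π∥ = 1+5·λ ≈ 26.96291, π⊥ = 1+5·λ' ≈ 0.03709 ∉ [-1.6, -0.8) ⇒ out
candidate 4: (m,n)=(-1,0) → π∥ = -1+0·λ ≈ -1.00000, π⊥ = -1+0·λ' ≈ -1.00000 ∈ [-1.6, -0.8) ⇒ IN Λ
candidate 5: (m,n)=(-1,6) → π∥ = -1+6·λ ≈ 30.15549, π⊥ = -1+6·λ' ≈ -2.15549 ∉ [-1.6, -0.8) ⇒ out
candidate 6: (m,n)=(-2,-3) → π∥ = -2-3·λ ≈ -17.57775, π⊥ = -2-3·λ' ≈ -1.42225 ∈ [-1.6, -0.8) ⇒ IN Λ
candidate 7: (m,n)=(1,-4) → π∥ = 1-4·λ ≈ -19.77033, π⊥ = 1-4·λ' ≈ 1.77033 ∉ [-1.6, -0.8) ⇒ out
candidate 8: (m,n)=(-5,6) → π∥ = -5+6·λ ≈ 26.15549, π⊥ = -5+6·λ' ≈ -6.15549 ∉ [-1.6, -0.8) ⇒ out
candidate 9: (m,n)=(-2,-7) → π∥ = -2-7·λ ≈ -38.34808, π⊥ = -2-7·λ' ≈ -0.65192 ∉ [-1.6, -0.8) ⇒ out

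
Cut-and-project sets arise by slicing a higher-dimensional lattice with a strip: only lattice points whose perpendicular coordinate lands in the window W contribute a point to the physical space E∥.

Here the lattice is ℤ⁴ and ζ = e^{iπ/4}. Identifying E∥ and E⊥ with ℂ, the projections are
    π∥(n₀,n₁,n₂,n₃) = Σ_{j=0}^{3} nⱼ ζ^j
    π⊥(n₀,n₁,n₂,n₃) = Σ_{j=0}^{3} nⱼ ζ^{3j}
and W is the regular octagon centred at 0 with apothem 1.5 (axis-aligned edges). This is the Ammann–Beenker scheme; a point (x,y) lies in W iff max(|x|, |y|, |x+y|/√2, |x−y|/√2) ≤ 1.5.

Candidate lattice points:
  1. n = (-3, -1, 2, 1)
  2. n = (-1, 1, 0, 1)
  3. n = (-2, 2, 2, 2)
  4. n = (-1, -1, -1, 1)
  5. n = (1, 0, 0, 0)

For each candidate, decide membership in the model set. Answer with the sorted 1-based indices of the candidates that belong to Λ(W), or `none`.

4, 5

π⊥(n) = n₀ + n₁ζ³ + n₂ζ⁶ + n₃ζ⁹ where ζ = e^{iπ/4}.
candidate 1: n = (-3, -1, 2, 1) → π⊥ ≈ (-1.58579, -2.00000); max(|x|,|y|,|x±y|/√2) = 2.53553 > 1.5 ⇒ ∉ W
candidate 2: n = (-1, 1, 0, 1) → π⊥ ≈ (-1.00000, +1.41421); max(|x|,|y|,|x±y|/√2) = 1.70711 > 1.5 ⇒ ∉ W
candidate 3: n = (-2, 2, 2, 2) → π⊥ ≈ (-2.00000, +0.82843); max(|x|,|y|,|x±y|/√2) = 2.00000 > 1.5 ⇒ ∉ W
candidate 4: n = (-1, -1, -1, 1) → π⊥ ≈ (+0.41421, +1.00000); max(|x|,|y|,|x±y|/√2) = 1.00000 ≤ 1.5 ⇒ ∈ W
candidate 5: n = (1, 0, 0, 0) → π⊥ ≈ (+1.00000, +0.00000); max(|x|,|y|,|x±y|/√2) = 1.00000 ≤ 1.5 ⇒ ∈ W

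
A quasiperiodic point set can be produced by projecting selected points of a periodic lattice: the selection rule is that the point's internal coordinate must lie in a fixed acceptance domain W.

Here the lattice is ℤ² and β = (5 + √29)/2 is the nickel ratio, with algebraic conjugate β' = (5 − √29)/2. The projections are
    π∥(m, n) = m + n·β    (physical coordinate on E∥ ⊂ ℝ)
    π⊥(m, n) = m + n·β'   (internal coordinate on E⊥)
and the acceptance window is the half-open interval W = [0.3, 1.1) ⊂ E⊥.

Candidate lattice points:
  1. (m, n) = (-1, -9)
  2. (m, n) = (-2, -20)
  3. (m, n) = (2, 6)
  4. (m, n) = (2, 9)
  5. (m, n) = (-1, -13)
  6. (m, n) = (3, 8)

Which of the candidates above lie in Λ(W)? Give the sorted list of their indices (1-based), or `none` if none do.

1, 3

Compute β' = (5−√29)/2 = -0.1926, so π⊥(m,n) = m -0.1926·n.
#1 (-1,-9): internal coord -1 + (-9)·β' = +0.7332; +0.7332 ∈ [0.3, 1.1) → IN Λ
#2 (-2,-20): internal coord -2 + (-20)·β' = +1.8516; +1.8516 ∉ [0.3, 1.1) → out
#3 (2,6): internal coord 2 + (6)·β' = +0.8445; +0.8445 ∈ [0.3, 1.1) → IN Λ
#4 (2,9): internal coord 2 + (9)·β' = +0.2668; +0.2668 ∉ [0.3, 1.1) → out
#5 (-1,-13): internal coord -1 + (-13)·β' = +1.5036; +1.5036 ∉ [0.3, 1.1) → out
#6 (3,8): internal coord 3 + (8)·β' = +1.4593; +1.4593 ∉ [0.3, 1.1) → out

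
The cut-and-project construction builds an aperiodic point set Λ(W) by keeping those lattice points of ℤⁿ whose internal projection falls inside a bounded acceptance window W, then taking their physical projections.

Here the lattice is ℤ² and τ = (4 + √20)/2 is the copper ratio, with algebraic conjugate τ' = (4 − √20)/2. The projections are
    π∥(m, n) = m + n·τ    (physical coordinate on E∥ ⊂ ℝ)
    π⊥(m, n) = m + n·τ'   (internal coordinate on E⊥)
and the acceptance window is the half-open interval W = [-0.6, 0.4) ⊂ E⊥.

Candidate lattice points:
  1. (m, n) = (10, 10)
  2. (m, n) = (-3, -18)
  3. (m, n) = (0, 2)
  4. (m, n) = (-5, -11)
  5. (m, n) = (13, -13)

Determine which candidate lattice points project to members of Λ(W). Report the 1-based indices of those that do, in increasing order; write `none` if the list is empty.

3

Numerically τ ≈ 4.2361 and τ' = −1/τ ≈ -0.2361.
#1 (10,10): internal coord 10 + (10)·τ' = +7.6393; +7.6393 ∉ [-0.6, 0.4) → out
#2 (-3,-18): internal coord -3 + (-18)·τ' = +1.2492; +1.2492 ∉ [-0.6, 0.4) → out
#3 (0,2): internal coord 0 + (2)·τ' = -0.4721; -0.4721 ∈ [-0.6, 0.4) → IN Λ
#4 (-5,-11): internal coord -5 + (-11)·τ' = -2.4033; -2.4033 ∉ [-0.6, 0.4) → out
#5 (13,-13): internal coord 13 + (-13)·τ' = +16.0689; +16.0689 ∉ [-0.6, 0.4) → out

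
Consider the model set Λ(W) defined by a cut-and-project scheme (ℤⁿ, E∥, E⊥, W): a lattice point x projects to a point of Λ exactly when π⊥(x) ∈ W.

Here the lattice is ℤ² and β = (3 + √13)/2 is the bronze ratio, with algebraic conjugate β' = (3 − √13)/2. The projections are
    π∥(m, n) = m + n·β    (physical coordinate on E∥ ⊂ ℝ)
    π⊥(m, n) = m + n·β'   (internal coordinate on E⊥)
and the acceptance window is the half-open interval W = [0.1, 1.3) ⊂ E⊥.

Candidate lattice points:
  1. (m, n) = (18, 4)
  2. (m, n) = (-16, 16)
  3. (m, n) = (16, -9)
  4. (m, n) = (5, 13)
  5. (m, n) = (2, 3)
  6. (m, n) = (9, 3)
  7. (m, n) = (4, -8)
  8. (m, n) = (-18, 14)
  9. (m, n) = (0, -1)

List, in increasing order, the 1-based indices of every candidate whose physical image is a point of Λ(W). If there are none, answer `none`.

Numerically β ≈ 3.3028 and β' = −1/β ≈ -0.3028.
[1] lift (18,4): star map gives 16.7889; window check 0.1 ≤ 16.7889 < 1.3 is false → out
[2] lift (-16,16): star map gives -20.8444; window check 0.1 ≤ -20.8444 < 1.3 is false → out
[3] lift (16,-9): star map gives 18.7250; window check 0.1 ≤ 18.7250 < 1.3 is false → out
[4] lift (5,13): star map gives 1.0639; window check 0.1 ≤ 1.0639 < 1.3 is true → IN Λ
[5] lift (2,3): star map gives 1.0917; window check 0.1 ≤ 1.0917 < 1.3 is true → IN Λ
[6] lift (9,3): star map gives 8.0917; window check 0.1 ≤ 8.0917 < 1.3 is false → out
[7] lift (4,-8): star map gives 6.4222; window check 0.1 ≤ 6.4222 < 1.3 is false → out
[8] lift (-18,14): star map gives -22.2389; window check 0.1 ≤ -22.2389 < 1.3 is false → out
[9] lift (0,-1): star map gives 0.3028; window check 0.1 ≤ 0.3028 < 1.3 is true → IN Λ

4, 5, 9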